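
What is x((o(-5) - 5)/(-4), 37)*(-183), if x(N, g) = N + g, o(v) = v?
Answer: -14457/2 ≈ -7228.5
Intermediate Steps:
x((o(-5) - 5)/(-4), 37)*(-183) = ((-5 - 5)/(-4) + 37)*(-183) = (-¼*(-10) + 37)*(-183) = (5/2 + 37)*(-183) = (79/2)*(-183) = -14457/2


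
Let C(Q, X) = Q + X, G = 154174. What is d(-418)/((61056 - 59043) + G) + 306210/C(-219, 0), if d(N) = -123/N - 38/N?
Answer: -6663758951867/4765890118 ≈ -1398.2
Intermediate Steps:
d(N) = -161/N
d(-418)/((61056 - 59043) + G) + 306210/C(-219, 0) = (-161/(-418))/((61056 - 59043) + 154174) + 306210/(-219 + 0) = (-161*(-1/418))/(2013 + 154174) + 306210/(-219) = (161/418)/156187 + 306210*(-1/219) = (161/418)*(1/156187) - 102070/73 = 161/65286166 - 102070/73 = -6663758951867/4765890118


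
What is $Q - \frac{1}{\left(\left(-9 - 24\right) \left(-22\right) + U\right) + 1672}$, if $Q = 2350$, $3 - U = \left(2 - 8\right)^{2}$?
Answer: $\frac{5557749}{2365} \approx 2350.0$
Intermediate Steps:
$U = -33$ ($U = 3 - \left(2 - 8\right)^{2} = 3 - \left(-6\right)^{2} = 3 - 36 = -33$)
$Q - \frac{1}{\left(\left(-9 - 24\right) \left(-22\right) + U\right) + 1672} = 2350 - \frac{1}{\left(\left(-9 - 24\right) \left(-22\right) - 33\right) + 1672} = 2350 - \frac{1}{\left(\left(-33\right) \left(-22\right) - 33\right) + 1672} = 2350 - \frac{1}{\left(726 - 33\right) + 1672} = 2350 - \frac{1}{693 + 1672} = 2350 - \frac{1}{2365} = \frac{5557749}{2365}$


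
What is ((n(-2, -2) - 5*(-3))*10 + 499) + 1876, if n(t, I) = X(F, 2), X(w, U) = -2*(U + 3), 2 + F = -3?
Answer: 2425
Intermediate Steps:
F = -5 (F = -2 - 3 = -5)
X(w, U) = -6 - 2*U (X(w, U) = -2*(3 + U) = -6 - 2*U)
n(t, I) = -10 (n(t, I) = -6 - 2*2 = -6 - 4 = -10)
((n(-2, -2) - 5*(-3))*10 + 499) + 1876 = ((-10 - 5*(-3))*10 + 499) + 1876 = ((-10 + 15)*10 + 499) + 1876 = (5*10 + 499) + 1876 = (50 + 499) + 1876 = 549 + 1876 = 2425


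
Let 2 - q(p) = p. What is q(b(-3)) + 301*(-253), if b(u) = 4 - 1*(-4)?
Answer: -76159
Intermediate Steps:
b(u) = 8 (b(u) = 4 + 4 = 8)
q(p) = 2 - p
q(b(-3)) + 301*(-253) = (2 - 1*8) + 301*(-253) = (2 - 8) - 76153 = -6 - 76153 = -76159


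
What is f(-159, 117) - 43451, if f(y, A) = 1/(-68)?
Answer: -2954669/68 ≈ -43451.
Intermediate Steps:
f(y, A) = -1/68
f(-159, 117) - 43451 = -1/68 - 43451 = -2954669/68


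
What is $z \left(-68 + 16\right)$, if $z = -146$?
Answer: $7592$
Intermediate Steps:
$z \left(-68 + 16\right) = - 146 \left(-68 + 16\right) = \left(-146\right) \left(-52\right) = 7592$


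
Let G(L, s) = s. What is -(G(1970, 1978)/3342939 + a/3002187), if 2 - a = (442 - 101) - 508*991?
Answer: -187526018273/1115125334177 ≈ -0.16817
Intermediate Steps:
a = 503089 (a = 2 - ((442 - 101) - 508*991) = 2 - (341 - 503428) = 2 - 1*(-503087) = 2 + 503087 = 503089)
-(G(1970, 1978)/3342939 + a/3002187) = -(1978/3342939 + 503089/3002187) = -1*187526018273/1115125334177 = -187526018273/1115125334177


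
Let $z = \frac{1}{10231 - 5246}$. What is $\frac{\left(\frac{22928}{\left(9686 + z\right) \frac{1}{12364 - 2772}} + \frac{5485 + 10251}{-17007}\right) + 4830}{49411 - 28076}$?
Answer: $\frac{207438354157726}{160732425103755} \approx 1.2906$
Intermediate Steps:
$z = \frac{1}{4985} \approx 0.0002006$
$\frac{\left(\frac{22928}{\left(9686 + z\right) \frac{1}{12364 - 2772}} + \frac{5485 + 10251}{-17007}\right) + 4830}{49411 - 28076} = \frac{\left(\frac{22928}{\left(9686 + \frac{1}{4985}\right) \frac{1}{12364 - 2772}} + \frac{5485 + 10251}{-17007}\right) + 4830}{49411 - 28076} = \frac{\left(\frac{22928}{\frac{48284711}{4985} \cdot \frac{1}{9592}} + 15736 \left(- \frac{1}{17007}\right)\right) + 4830}{21335} = \left(\left(\frac{22928}{\frac{48284711}{4985} \cdot \frac{1}{9592}} - \frac{15736}{17007}\right) + 4830\right) \frac{1}{21335} = \left(\left(\frac{22928}{\frac{442979}{438680}} - \frac{15736}{17007}\right) + 4830\right) \frac{1}{21335} = \left(\left(22928 \cdot \frac{438680}{442979} - \frac{15736}{17007}\right) + 4830\right) \frac{1}{21335} = \left(\left(\frac{10058055040}{442979} - \frac{15736}{17007}\right) + 4830\right) \frac{1}{21335} = \left(\frac{171050371347736}{7533743853} + 4830\right) \frac{1}{21335} = \frac{207438354157726}{7533743853} \cdot \frac{1}{21335} = \frac{207438354157726}{160732425103755}$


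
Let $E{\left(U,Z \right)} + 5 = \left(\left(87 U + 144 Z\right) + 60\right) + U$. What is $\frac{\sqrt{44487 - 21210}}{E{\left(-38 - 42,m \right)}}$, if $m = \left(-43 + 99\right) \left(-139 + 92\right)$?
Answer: $- \frac{\sqrt{23277}}{385993} \approx -0.00039526$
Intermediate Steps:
$m = -2632$ ($m = 56 \left(-47\right) = -2632$)
$E{\left(U,Z \right)} = 55 + 88 U + 144 Z$ ($E{\left(U,Z \right)} = -5 + \left(\left(\left(87 U + 144 Z\right) + 60\right) + U\right) = -5 + \left(\left(60 + 87 U + 144 Z\right) + U\right) = -5 + \left(60 + 88 U + 144 Z\right) = 55 + 88 U + 144 Z$)
$\frac{\sqrt{44487 - 21210}}{E{\left(-38 - 42,m \right)}} = \frac{\sqrt{44487 - 21210}}{55 + 88 \left(-38 - 42\right) + 144 \left(-2632\right)} = \frac{\sqrt{23277}}{55 + 88 \left(-80\right) - 379008} = \frac{\sqrt{23277}}{55 - 7040 - 379008} = \frac{\sqrt{23277}}{-385993} = \sqrt{23277} \left(- \frac{1}{385993}\right) = - \frac{\sqrt{23277}}{385993}$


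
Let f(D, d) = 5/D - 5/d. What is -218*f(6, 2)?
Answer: 1090/3 ≈ 363.33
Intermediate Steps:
f(D, d) = -5/d + 5/D
-218*f(6, 2) = -218*(-5/2 + 5/6) = -218*(-5*½ + 5*(⅙)) = -218*(-5/2 + ⅚) = -218*(-5/3) = 1090/3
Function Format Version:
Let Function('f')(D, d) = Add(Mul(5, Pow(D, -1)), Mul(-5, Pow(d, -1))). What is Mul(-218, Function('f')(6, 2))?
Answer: Rational(1090, 3) ≈ 363.33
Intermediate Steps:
Function('f')(D, d) = Add(Mul(-5, Pow(d, -1)), Mul(5, Pow(D, -1)))
Mul(-218, Function('f')(6, 2)) = Mul(-218, Add(Mul(-5, Pow(2, -1)), Mul(5, Pow(6, -1)))) = Mul(-218, Add(Mul(-5, Rational(1, 2)), Mul(5, Rational(1, 6)))) = Mul(-218, Add(Rational(-5, 2), Rational(5, 6))) = Mul(-218, Rational(-5, 3)) = Rational(1090, 3)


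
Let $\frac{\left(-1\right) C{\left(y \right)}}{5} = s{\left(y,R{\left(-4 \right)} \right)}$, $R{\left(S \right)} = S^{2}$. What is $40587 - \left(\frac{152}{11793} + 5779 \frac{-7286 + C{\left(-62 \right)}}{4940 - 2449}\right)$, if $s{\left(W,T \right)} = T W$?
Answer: $\frac{1350819029971}{29376363} \approx 45983.0$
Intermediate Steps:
$C{\left(y \right)} = - 80 y$ ($C{\left(y \right)} = - 5 \left(-4\right)^{2} y = - 5 \cdot 16 y = - 80 y$)
$40587 - \left(\frac{152}{11793} + 5779 \frac{-7286 + C{\left(-62 \right)}}{4940 - 2449}\right) = 40587 - \left(\frac{152}{11793} + 5779 \frac{-7286 - -4960}{4940 - 2449}\right) = 40587 - \left(\frac{152}{11793} + \frac{5779}{2491 \frac{1}{-7286 + 4960}}\right) = 40587 - \left(\frac{152}{11793} + \frac{5779}{2491 \frac{1}{-2326}}\right) = 40587 - \left(\frac{152}{11793} + \frac{5779}{2491 \left(- \frac{1}{2326}\right)}\right) = 40587 - \left(\frac{152}{11793} + \frac{5779}{- \frac{2491}{2326}}\right) = 40587 - - \frac{158520584890}{29376363} = 40587 + \left(- \frac{152}{11793} + \frac{13441954}{2491}\right) = 40587 + \frac{158520584890}{29376363} = \frac{1350819029971}{29376363}$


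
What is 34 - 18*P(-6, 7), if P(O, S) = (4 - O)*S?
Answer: -1226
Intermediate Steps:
P(O, S) = S*(4 - O)
34 - 18*P(-6, 7) = 34 - 126*(4 - 1*(-6)) = 34 - 126*(4 + 6) = 34 - 126*10 = 34 - 18*70 = 34 - 1260 = -1226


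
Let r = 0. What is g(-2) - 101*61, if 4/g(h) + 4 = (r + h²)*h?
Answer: -18484/3 ≈ -6161.3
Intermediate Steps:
g(h) = 4/(-4 + h³) (g(h) = 4/(-4 + (0 + h²)*h) = 4/(-4 + h²*h) = 4/(-4 + h³))
g(-2) - 101*61 = 4/(-4 + (-2)³) - 101*61 = 4/(-4 - 8) - 6161 = 4/(-12) - 6161 = 4*(-1/12) - 6161 = -⅓ - 6161 = -18484/3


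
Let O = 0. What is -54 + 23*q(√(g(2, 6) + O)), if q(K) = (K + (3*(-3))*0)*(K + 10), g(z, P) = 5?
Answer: 61 + 230*√5 ≈ 575.30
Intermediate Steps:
q(K) = K*(10 + K) (q(K) = (K - 9*0)*(10 + K) = (K + 0)*(10 + K) = K*(10 + K))
-54 + 23*q(√(g(2, 6) + O)) = -54 + 23*(√(5 + 0)*(10 + √(5 + 0))) = -54 + 23*(√5*(10 + √5)) = -54 + 23*√5*(10 + √5)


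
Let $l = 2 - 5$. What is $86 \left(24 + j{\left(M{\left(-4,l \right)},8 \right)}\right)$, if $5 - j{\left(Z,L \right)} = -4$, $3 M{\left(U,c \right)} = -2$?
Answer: $2838$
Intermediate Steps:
$l = -3$
$M{\left(U,c \right)} = - \frac{2}{3}$ ($M{\left(U,c \right)} = \frac{1}{3} \left(-2\right) = - \frac{2}{3}$)
$j{\left(Z,L \right)} = 9$ ($j{\left(Z,L \right)} = 5 - -4 = 5 + 4 = 9$)
$86 \left(24 + j{\left(M{\left(-4,l \right)},8 \right)}\right) = 86 \left(24 + 9\right) = 86 \cdot 33 = 2838$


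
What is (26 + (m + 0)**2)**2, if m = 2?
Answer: 900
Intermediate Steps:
(26 + (m + 0)**2)**2 = (26 + (2 + 0)**2)**2 = (26 + 2**2)**2 = (26 + 4)**2 = 30**2 = 900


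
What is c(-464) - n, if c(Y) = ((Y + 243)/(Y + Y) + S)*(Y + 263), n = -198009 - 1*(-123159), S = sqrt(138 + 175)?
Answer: 69416379/928 - 201*sqrt(313) ≈ 71246.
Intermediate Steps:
S = sqrt(313) ≈ 17.692
n = -74850 (n = -198009 + 123159 = -74850)
c(Y) = (263 + Y)*(sqrt(313) + (243 + Y)/(2*Y)) (c(Y) = ((Y + 243)/(Y + Y) + sqrt(313))*(Y + 263) = ((243 + Y)/((2*Y)) + sqrt(313))*(263 + Y) = ((243 + Y)*(1/(2*Y)) + sqrt(313))*(263 + Y) = ((243 + Y)/(2*Y) + sqrt(313))*(263 + Y) = (sqrt(313) + (243 + Y)/(2*Y))*(263 + Y) = (263 + Y)*(sqrt(313) + (243 + Y)/(2*Y)))
c(-464) - n = (253 + (1/2)*(-464) + 263*sqrt(313) + (63909/2)/(-464) - 464*sqrt(313)) - 1*(-74850) = (253 - 232 + 263*sqrt(313) + (63909/2)*(-1/464) - 464*sqrt(313)) + 74850 = (253 - 232 + 263*sqrt(313) - 63909/928 - 464*sqrt(313)) + 74850 = (-44421/928 - 201*sqrt(313)) + 74850 = 69416379/928 - 201*sqrt(313)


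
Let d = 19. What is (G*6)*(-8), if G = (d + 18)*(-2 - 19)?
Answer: 37296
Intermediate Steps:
G = -777 (G = (19 + 18)*(-2 - 19) = 37*(-21) = -777)
(G*6)*(-8) = -777*6*(-8) = -4662*(-8) = 37296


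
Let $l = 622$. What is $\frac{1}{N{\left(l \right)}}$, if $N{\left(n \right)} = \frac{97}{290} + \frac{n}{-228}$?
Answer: $- \frac{8265}{19783} \approx -0.41778$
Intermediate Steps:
$N{\left(n \right)} = \frac{97}{290} - \frac{n}{228}$ ($N{\left(n \right)} = 97 \cdot \frac{1}{290} + n \left(- \frac{1}{228}\right) = \frac{97}{290} - \frac{n}{228}$)
$\frac{1}{N{\left(l \right)}} = \frac{1}{\frac{97}{290} - \frac{311}{114}} = \frac{1}{- \frac{19783}{8265}} = - \frac{8265}{19783}$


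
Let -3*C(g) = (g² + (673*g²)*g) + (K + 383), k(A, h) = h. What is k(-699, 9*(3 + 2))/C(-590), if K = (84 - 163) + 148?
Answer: 135/138219718448 ≈ 9.7670e-10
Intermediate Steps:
K = 69 (K = -79 + 148 = 69)
C(g) = -452/3 - 673*g³/3 - g²/3 (C(g) = -((g² + (673*g²)*g) + (69 + 383))/3 = -((g² + 673*g³) + 452)/3 = -(452 + g² + 673*g³)/3 = -452/3 - 673*g³/3 - g²/3)
k(-699, 9*(3 + 2))/C(-590) = (9*(3 + 2))/(-452/3 - 673/3*(-590)³ - ⅓*(-590)²) = (9*5)/(-452/3 - 673/3*(-205379000) - ⅓*348100) = 45/(-452/3 + 138220067000/3 - 348100/3) = 45/(138219718448/3) = 45*(3/138219718448) = 135/138219718448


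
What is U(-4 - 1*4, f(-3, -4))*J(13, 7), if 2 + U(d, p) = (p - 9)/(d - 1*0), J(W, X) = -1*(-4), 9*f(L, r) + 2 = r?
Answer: -19/6 ≈ -3.1667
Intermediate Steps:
f(L, r) = -2/9 + r/9
J(W, X) = 4
U(d, p) = -2 + (-9 + p)/d (U(d, p) = -2 + (p - 9)/(d - 1*0) = -2 + (-9 + p)/(d + 0) = -2 + (-9 + p)/d)
U(-4 - 1*4, f(-3, -4))*J(13, 7) = ((-9 + (-2/9 + (1/9)*(-4)) - 2*(-4 - 1*4))/(-4 - 1*4))*4 = ((-9 + (-2/9 - 4/9) - 2*(-4 - 4))/(-4 - 4))*4 = ((-9 - 2/3 - 2*(-8))/(-8))*4 = -(-9 - 2/3 + 16)/8*4 = -1/8*19/3*4 = -19/24*4 = -19/6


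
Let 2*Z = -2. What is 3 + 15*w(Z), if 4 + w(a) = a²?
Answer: -42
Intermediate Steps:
Z = -1 (Z = (½)*(-2) = -1)
w(a) = -4 + a²
3 + 15*w(Z) = 3 + 15*(-4 + (-1)²) = 3 + 15*(-4 + 1) = 3 + 15*(-3) = 3 - 45 = -42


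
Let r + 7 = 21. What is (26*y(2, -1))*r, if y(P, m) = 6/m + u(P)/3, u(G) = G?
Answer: -5824/3 ≈ -1941.3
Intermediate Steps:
r = 14 (r = -7 + 21 = 14)
y(P, m) = 6/m + P/3
(26*y(2, -1))*r = (26*(6/(-1) + (1/3)*2))*14 = (26*(6*(-1) + 2/3))*14 = (26*(-6 + 2/3))*14 = (26*(-16/3))*14 = -416/3*14 = -5824/3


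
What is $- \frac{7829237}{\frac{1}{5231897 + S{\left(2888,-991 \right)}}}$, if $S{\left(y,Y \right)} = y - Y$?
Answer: $-40992131182912$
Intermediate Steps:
$- \frac{7829237}{\frac{1}{5231897 + S{\left(2888,-991 \right)}}} = - \frac{7829237}{\frac{1}{5231897 + \left(2888 - -991\right)}} = - \frac{7829237}{\frac{1}{5231897 + \left(2888 + 991\right)}} = - \frac{7829237}{\frac{1}{5231897 + 3879}} = - \frac{7829237}{\frac{1}{5235776}} = - 7829237 \frac{1}{\frac{1}{5235776}} = \left(-7829237\right) 5235776 = -40992131182912$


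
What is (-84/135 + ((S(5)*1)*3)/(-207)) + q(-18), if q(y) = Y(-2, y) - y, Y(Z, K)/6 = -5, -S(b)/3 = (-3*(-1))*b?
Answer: -12389/1035 ≈ -11.970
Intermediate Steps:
S(b) = -9*b (S(b) = -3*(-3*(-1))*b = -9*b)
Y(Z, K) = -30 (Y(Z, K) = 6*(-5) = -30)
q(y) = -30 - y
(-84/135 + ((S(5)*1)*3)/(-207)) + q(-18) = (-84/135 + ((-9*5*1)*3)/(-207)) + (-30 - 1*(-18)) = (-84*1/135 + (-45*1*3)*(-1/207)) + (-30 + 18) = (-28/45 - 45*3*(-1/207)) - 12 = (-28/45 - 135*(-1/207)) - 12 = (-28/45 + 15/23) - 12 = 31/1035 - 12 = -12389/1035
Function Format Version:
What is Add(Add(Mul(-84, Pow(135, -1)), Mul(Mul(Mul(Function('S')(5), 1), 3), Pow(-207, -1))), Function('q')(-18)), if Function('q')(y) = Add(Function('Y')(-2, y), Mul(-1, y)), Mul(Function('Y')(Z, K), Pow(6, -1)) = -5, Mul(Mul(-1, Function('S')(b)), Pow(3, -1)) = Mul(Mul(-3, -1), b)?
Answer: Rational(-12389, 1035) ≈ -11.970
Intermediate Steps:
Function('S')(b) = Mul(-9, b) (Function('S')(b) = Mul(-3, Mul(Mul(-3, -1), b)) = Mul(-3, Mul(3, b)) = Mul(-9, b))
Function('Y')(Z, K) = -30 (Function('Y')(Z, K) = Mul(6, -5) = -30)
Function('q')(y) = Add(-30, Mul(-1, y))
Add(Add(Mul(-84, Pow(135, -1)), Mul(Mul(Mul(Function('S')(5), 1), 3), Pow(-207, -1))), Function('q')(-18)) = Add(Add(Mul(-84, Pow(135, -1)), Mul(Mul(Mul(Mul(-9, 5), 1), 3), Pow(-207, -1))), Add(-30, Mul(-1, -18))) = Add(Add(Mul(-84, Rational(1, 135)), Mul(Mul(Mul(-45, 1), 3), Rational(-1, 207))), Add(-30, 18)) = Add(Add(Rational(-28, 45), Mul(Mul(-45, 3), Rational(-1, 207))), -12) = Add(Add(Rational(-28, 45), Mul(-135, Rational(-1, 207))), -12) = Add(Add(Rational(-28, 45), Rational(15, 23)), -12) = Add(Rational(31, 1035), -12) = Rational(-12389, 1035)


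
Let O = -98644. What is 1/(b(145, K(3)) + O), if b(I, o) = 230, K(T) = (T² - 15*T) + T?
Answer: -1/98414 ≈ -1.0161e-5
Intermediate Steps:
K(T) = T² - 14*T
1/(b(145, K(3)) + O) = 1/(230 - 98644) = 1/(-98414) = -1/98414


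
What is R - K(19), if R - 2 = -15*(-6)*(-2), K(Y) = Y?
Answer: -197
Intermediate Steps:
R = -178 (R = 2 - 15*(-6)*(-2) = 2 + 90*(-2) = 2 - 180 = -178)
R - K(19) = -178 - 1*19 = -178 - 19 = -197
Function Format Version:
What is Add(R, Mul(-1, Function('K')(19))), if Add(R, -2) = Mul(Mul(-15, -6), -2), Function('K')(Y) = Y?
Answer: -197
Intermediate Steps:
R = -178 (R = Add(2, Mul(Mul(-15, -6), -2)) = Add(2, Mul(90, -2)) = Add(2, -180) = -178)
Add(R, Mul(-1, Function('K')(19))) = Add(-178, Mul(-1, 19)) = Add(-178, -19) = -197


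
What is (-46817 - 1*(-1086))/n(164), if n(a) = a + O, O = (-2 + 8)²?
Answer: -45731/200 ≈ -228.66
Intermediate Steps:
O = 36 (O = 6² = 36)
n(a) = 36 + a (n(a) = a + 36 = 36 + a)
(-46817 - 1*(-1086))/n(164) = (-46817 - 1*(-1086))/(36 + 164) = (-46817 + 1086)/200 = -45731*1/200 = -45731/200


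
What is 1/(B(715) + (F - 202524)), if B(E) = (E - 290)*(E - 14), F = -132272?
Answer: -1/36871 ≈ -2.7122e-5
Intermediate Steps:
B(E) = (-290 + E)*(-14 + E)
1/(B(715) + (F - 202524)) = 1/((4060 + 715**2 - 304*715) + (-132272 - 202524)) = 1/((4060 + 511225 - 217360) - 334796) = 1/(297925 - 334796) = 1/(-36871) = -1/36871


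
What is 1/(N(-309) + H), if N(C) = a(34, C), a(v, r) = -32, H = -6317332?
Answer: -1/6317364 ≈ -1.5829e-7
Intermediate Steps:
N(C) = -32
1/(N(-309) + H) = 1/(-32 - 6317332) = 1/(-6317364) = -1/6317364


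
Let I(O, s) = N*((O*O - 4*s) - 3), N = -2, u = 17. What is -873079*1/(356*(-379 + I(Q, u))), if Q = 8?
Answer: 873079/129940 ≈ 6.7191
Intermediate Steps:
I(O, s) = 6 - 2*O² + 8*s (I(O, s) = -2*((O*O - 4*s) - 3) = -2*((O² - 4*s) - 3) = -2*(-3 + O² - 4*s) = 6 - 2*O² + 8*s)
-873079*1/(356*(-379 + I(Q, u))) = -873079*1/(356*(-379 + (6 - 2*8² + 8*17))) = -873079*1/(356*(-379 + (6 - 2*64 + 136))) = -873079*1/(356*(-379 + (6 - 128 + 136))) = -873079*1/(356*(-379 + 14)) = -873079/(356*(-365)) = -873079/(-129940) = -873079*(-1/129940) = 873079/129940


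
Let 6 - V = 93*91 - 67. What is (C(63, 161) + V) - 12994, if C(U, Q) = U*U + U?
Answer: -17352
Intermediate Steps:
C(U, Q) = U + U**2 (C(U, Q) = U**2 + U = U + U**2)
V = -8390 (V = 6 - (93*91 - 67) = 6 - (8463 - 67) = 6 - 1*8396 = 6 - 8396 = -8390)
(C(63, 161) + V) - 12994 = (63*(1 + 63) - 8390) - 12994 = (63*64 - 8390) - 12994 = (4032 - 8390) - 12994 = -4358 - 12994 = -17352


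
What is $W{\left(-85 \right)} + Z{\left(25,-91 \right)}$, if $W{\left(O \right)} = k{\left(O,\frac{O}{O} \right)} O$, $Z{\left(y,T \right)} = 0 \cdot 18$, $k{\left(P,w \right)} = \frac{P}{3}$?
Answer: $\frac{7225}{3} \approx 2408.3$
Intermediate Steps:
$k{\left(P,w \right)} = \frac{P}{3}$ ($k{\left(P,w \right)} = P \frac{1}{3} = \frac{P}{3}$)
$Z{\left(y,T \right)} = 0$
$W{\left(O \right)} = \frac{O^{2}}{3}$ ($W{\left(O \right)} = \frac{O}{3} O = \frac{O^{2}}{3}$)
$W{\left(-85 \right)} + Z{\left(25,-91 \right)} = \frac{\left(-85\right)^{2}}{3} + 0 = \frac{1}{3} \cdot 7225 + 0 = \frac{7225}{3} + 0 = \frac{7225}{3}$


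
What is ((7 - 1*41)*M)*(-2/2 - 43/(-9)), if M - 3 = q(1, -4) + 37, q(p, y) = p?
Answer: -47396/9 ≈ -5266.2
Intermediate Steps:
M = 41 (M = 3 + (1 + 37) = 3 + 38 = 41)
((7 - 1*41)*M)*(-2/2 - 43/(-9)) = ((7 - 1*41)*41)*(-2/2 - 43/(-9)) = ((7 - 41)*41)*(-2*1/2 - 43*(-1/9)) = (-34*41)*(-1 + 43/9) = -1394*34/9 = -47396/9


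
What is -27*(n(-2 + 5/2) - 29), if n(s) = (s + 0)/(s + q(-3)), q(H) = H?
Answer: 3942/5 ≈ 788.40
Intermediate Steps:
n(s) = s/(-3 + s) (n(s) = (s + 0)/(s - 3) = s/(-3 + s))
-27*(n(-2 + 5/2) - 29) = -27*((-2 + 5/2)/(-3 + (-2 + 5/2)) - 29) = -27*(1/(2*(-3 + ½)) - 29) = -27*(1/(2*(-5/2)) - 29) = -27*((½)*(-⅖) - 29) = -27*(-⅕ - 29) = -27*(-146/5) = 3942/5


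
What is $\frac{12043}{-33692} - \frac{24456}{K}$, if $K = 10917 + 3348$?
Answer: $- \frac{331921649}{160205460} \approx -2.0718$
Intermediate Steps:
$K = 14265$
$\frac{12043}{-33692} - \frac{24456}{K} = \frac{12043}{-33692} - \frac{24456}{14265} = 12043 \left(- \frac{1}{33692}\right) - \frac{8152}{4755} = - \frac{12043}{33692} - \frac{8152}{4755} = - \frac{331921649}{160205460}$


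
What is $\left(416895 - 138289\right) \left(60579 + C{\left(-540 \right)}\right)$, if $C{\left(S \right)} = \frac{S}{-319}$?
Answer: $\frac{5384128094046}{319} \approx 1.6878 \cdot 10^{10}$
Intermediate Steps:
$C{\left(S \right)} = - \frac{S}{319}$ ($C{\left(S \right)} = S \left(- \frac{1}{319}\right) = - \frac{S}{319}$)
$\left(416895 - 138289\right) \left(60579 + C{\left(-540 \right)}\right) = \left(416895 - 138289\right) \left(60579 - - \frac{540}{319}\right) = 278606 \left(60579 + \frac{540}{319}\right) = 278606 \cdot \frac{19325241}{319} = \frac{5384128094046}{319}$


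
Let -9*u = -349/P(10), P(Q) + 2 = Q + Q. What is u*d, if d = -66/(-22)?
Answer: 349/54 ≈ 6.4630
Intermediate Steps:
d = 3 (d = -66*(-1/22) = 3)
P(Q) = -2 + 2*Q (P(Q) = -2 + (Q + Q) = -2 + 2*Q)
u = 349/162 (u = -(-349)/(9*(-2 + 2*10)) = -(-349)/(9*(-2 + 20)) = -(-349)/(9*18) = -1/9*(-349/18) = 349/162 ≈ 2.1543)
u*d = (349/162)*3 = 349/54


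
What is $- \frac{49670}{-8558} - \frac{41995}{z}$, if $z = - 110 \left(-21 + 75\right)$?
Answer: $\frac{5949391}{462132} \approx 12.874$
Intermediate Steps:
$z = -5940$ ($z = \left(-110\right) 54 = -5940$)
$- \frac{49670}{-8558} - \frac{41995}{z} = - \frac{49670}{-8558} - \frac{41995}{-5940} = \left(-49670\right) \left(- \frac{1}{8558}\right) - - \frac{8399}{1188} = \frac{24835}{4279} + \frac{8399}{1188} = \frac{5949391}{462132}$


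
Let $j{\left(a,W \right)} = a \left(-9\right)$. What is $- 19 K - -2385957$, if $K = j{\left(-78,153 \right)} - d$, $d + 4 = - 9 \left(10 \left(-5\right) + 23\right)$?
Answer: $2377160$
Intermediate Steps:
$j{\left(a,W \right)} = - 9 a$
$d = 239$ ($d = -4 - 9 \left(10 \left(-5\right) + 23\right) = -4 - 9 \left(-50 + 23\right) = -4 - -243 = -4 + 243 = 239$)
$K = 463$ ($K = \left(-9\right) \left(-78\right) - 239 = 702 - 239 = 463$)
$- 19 K - -2385957 = \left(-19\right) 463 - -2385957 = -8797 + 2385957 = 2377160$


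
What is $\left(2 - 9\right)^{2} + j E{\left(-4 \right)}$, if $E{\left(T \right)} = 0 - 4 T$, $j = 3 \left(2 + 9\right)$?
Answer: $577$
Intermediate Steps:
$j = 33$ ($j = 3 \cdot 11 = 33$)
$E{\left(T \right)} = - 4 T$ ($E{\left(T \right)} = 0 - 4 T = - 4 T$)
$\left(2 - 9\right)^{2} + j E{\left(-4 \right)} = \left(2 - 9\right)^{2} + 33 \left(\left(-4\right) \left(-4\right)\right) = \left(-7\right)^{2} + 33 \cdot 16 = 49 + 528 = 577$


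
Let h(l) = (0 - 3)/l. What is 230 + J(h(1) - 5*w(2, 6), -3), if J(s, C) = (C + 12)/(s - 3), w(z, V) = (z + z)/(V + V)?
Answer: 5263/23 ≈ 228.83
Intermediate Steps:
w(z, V) = z/V (w(z, V) = (2*z)/((2*V)) = (2*z)*(1/(2*V)) = z/V)
h(l) = -3/l
J(s, C) = (12 + C)/(-3 + s)
230 + J(h(1) - 5*w(2, 6), -3) = 230 + (12 - 3)/(-3 + (-3/1 - 10/6)) = 230 + 9/(-3 + (-3*1 - 10/6)) = 230 + 9/(-3 + (-3 - 5*⅓)) = 230 + 9/(-3 + (-3 - 5/3)) = 230 + 9/(-3 - 14/3) = 230 + 9/(-23/3) = 230 - 3/23*9 = 230 - 27/23 = 5263/23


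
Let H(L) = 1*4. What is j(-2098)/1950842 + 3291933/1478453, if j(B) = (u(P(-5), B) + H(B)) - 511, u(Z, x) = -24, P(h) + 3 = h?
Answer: 6421256099043/2884228207426 ≈ 2.2263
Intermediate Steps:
H(L) = 4
P(h) = -3 + h
j(B) = -531 (j(B) = (-24 + 4) - 511 = -20 - 511 = -531)
j(-2098)/1950842 + 3291933/1478453 = -531/1950842 + 3291933/1478453 = 6421256099043/2884228207426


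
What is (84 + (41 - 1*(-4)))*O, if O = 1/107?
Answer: 129/107 ≈ 1.2056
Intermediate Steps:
O = 1/107 ≈ 0.0093458
(84 + (41 - 1*(-4)))*O = (84 + (41 - 1*(-4)))*(1/107) = (84 + (41 + 4))*(1/107) = (84 + 45)*(1/107) = 129*(1/107) = 129/107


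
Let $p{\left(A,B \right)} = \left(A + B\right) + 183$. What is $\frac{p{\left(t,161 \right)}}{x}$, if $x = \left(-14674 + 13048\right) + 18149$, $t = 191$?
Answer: $\frac{535}{16523} \approx 0.032379$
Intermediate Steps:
$p{\left(A,B \right)} = 183 + A + B$
$x = 16523$ ($x = -1626 + 18149 = 16523$)
$\frac{p{\left(t,161 \right)}}{x} = \frac{183 + 191 + 161}{16523} = 535 \cdot \frac{1}{16523} = \frac{535}{16523}$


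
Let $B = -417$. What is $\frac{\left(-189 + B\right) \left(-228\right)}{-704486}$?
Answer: $- \frac{69084}{352243} \approx -0.19613$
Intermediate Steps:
$\frac{\left(-189 + B\right) \left(-228\right)}{-704486} = \frac{\left(-189 - 417\right) \left(-228\right)}{-704486} = \left(-606\right) \left(-228\right) \left(- \frac{1}{704486}\right) = 138168 \left(- \frac{1}{704486}\right) = - \frac{69084}{352243}$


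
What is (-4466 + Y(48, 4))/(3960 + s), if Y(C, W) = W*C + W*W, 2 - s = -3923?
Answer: -4258/7885 ≈ -0.54001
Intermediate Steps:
s = 3925 (s = 2 - 1*(-3923) = 2 + 3923 = 3925)
Y(C, W) = W² + C*W (Y(C, W) = C*W + W² = W² + C*W)
(-4466 + Y(48, 4))/(3960 + s) = (-4466 + 4*(48 + 4))/(3960 + 3925) = (-4466 + 4*52)/7885 = (-4466 + 208)*(1/7885) = -4258*1/7885 = -4258/7885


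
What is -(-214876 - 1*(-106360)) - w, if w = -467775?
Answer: 576291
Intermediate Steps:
-(-214876 - 1*(-106360)) - w = -(-214876 - 1*(-106360)) - 1*(-467775) = -(-214876 + 106360) + 467775 = -1*(-108516) + 467775 = 108516 + 467775 = 576291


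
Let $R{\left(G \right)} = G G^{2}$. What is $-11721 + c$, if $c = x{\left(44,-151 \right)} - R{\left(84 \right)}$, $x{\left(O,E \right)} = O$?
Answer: $-604381$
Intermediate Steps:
$R{\left(G \right)} = G^{3}$
$c = -592660$ ($c = 44 - 84^{3} = 44 - 592704 = -592660$)
$-11721 + c = -11721 - 592660 = -604381$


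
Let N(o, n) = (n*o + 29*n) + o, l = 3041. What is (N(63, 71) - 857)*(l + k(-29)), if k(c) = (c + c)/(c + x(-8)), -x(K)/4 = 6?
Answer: 925143478/53 ≈ 1.7456e+7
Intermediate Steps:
x(K) = -24 (x(K) = -4*6 = -24)
N(o, n) = o + 29*n + n*o (N(o, n) = (29*n + n*o) + o = o + 29*n + n*o)
k(c) = 2*c/(-24 + c) (k(c) = (c + c)/(c - 24) = (2*c)/(-24 + c) = 2*c/(-24 + c))
(N(63, 71) - 857)*(l + k(-29)) = ((63 + 29*71 + 71*63) - 857)*(3041 + 2*(-29)/(-24 - 29)) = ((63 + 2059 + 4473) - 857)*(3041 + 2*(-29)/(-53)) = (6595 - 857)*(3041 + 2*(-29)*(-1/53)) = 5738*(3041 + 58/53) = 5738*(161231/53) = 925143478/53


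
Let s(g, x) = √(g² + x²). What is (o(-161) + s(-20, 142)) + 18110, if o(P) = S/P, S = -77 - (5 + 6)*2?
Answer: 2915809/161 + 2*√5141 ≈ 18254.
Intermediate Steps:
S = -99 (S = -77 - 11*2 = -77 - 1*22 = -77 - 22 = -99)
o(P) = -99/P
(o(-161) + s(-20, 142)) + 18110 = (-99/(-161) + √((-20)² + 142²)) + 18110 = (-99*(-1/161) + √(400 + 20164)) + 18110 = (99/161 + √20564) + 18110 = (99/161 + 2*√5141) + 18110 = 2915809/161 + 2*√5141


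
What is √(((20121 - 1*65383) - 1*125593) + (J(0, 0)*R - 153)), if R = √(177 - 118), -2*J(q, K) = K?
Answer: 32*I*√167 ≈ 413.53*I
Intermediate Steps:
J(q, K) = -K/2
R = √59 ≈ 7.6811
√(((20121 - 1*65383) - 1*125593) + (J(0, 0)*R - 153)) = √(((20121 - 1*65383) - 1*125593) + ((-½*0)*√59 - 153)) = √(((20121 - 65383) - 125593) + (0*√59 - 153)) = √((-45262 - 125593) + (0 - 153)) = √(-170855 - 153) = √(-171008) = 32*I*√167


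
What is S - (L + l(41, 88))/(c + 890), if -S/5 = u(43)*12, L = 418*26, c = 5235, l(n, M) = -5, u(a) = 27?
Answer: -9933363/6125 ≈ -1621.8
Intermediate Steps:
L = 10868
S = -1620 (S = -135*12 = -5*324 = -1620)
S - (L + l(41, 88))/(c + 890) = -1620 - (10868 - 5)/(5235 + 890) = -1620 - 10863/6125 = -9933363/6125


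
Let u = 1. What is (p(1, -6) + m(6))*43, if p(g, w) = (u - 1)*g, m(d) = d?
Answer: 258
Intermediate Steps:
p(g, w) = 0 (p(g, w) = (1 - 1)*g = 0*g = 0)
(p(1, -6) + m(6))*43 = (0 + 6)*43 = 6*43 = 258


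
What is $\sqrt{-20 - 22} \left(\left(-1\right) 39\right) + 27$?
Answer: $27 - 39 i \sqrt{42} \approx 27.0 - 252.75 i$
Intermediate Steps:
$\sqrt{-20 - 22} \left(\left(-1\right) 39\right) + 27 = \sqrt{-42} \left(-39\right) + 27 = i \sqrt{42} \left(-39\right) + 27 = - 39 i \sqrt{42} + 27 = 27 - 39 i \sqrt{42}$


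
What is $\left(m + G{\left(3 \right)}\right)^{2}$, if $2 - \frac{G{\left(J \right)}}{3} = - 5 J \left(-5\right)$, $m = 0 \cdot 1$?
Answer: $47961$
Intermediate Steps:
$m = 0$
$G{\left(J \right)} = 6 - 75 J$ ($G{\left(J \right)} = 6 - 3 - 5 J \left(-5\right) = 6 - 3 \cdot 25 J = 6 - 75 J$)
$\left(m + G{\left(3 \right)}\right)^{2} = \left(0 + \left(6 - 225\right)\right)^{2} = \left(0 - 219\right)^{2} = \left(-219\right)^{2} = 47961$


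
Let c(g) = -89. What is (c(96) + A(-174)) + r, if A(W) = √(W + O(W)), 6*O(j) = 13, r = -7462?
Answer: -7551 + I*√6186/6 ≈ -7551.0 + 13.109*I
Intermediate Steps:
O(j) = 13/6 (O(j) = (⅙)*13 = 13/6)
A(W) = √(13/6 + W) (A(W) = √(W + 13/6) = √(13/6 + W))
(c(96) + A(-174)) + r = (-89 + √(78 + 36*(-174))/6) - 7462 = (-89 + √(78 - 6264)/6) - 7462 = (-89 + √(-6186)/6) - 7462 = (-89 + (I*√6186)/6) - 7462 = (-89 + I*√6186/6) - 7462 = -7551 + I*√6186/6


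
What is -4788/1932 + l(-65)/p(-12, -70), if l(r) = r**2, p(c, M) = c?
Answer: -97859/276 ≈ -354.56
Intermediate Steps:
-4788/1932 + l(-65)/p(-12, -70) = -4788/1932 + (-65)**2/(-12) = -4788*1/1932 + 4225*(-1/12) = -57/23 - 4225/12 = -97859/276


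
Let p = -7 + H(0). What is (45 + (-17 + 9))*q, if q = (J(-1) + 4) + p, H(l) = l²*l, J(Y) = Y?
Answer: -148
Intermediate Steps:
H(l) = l³
p = -7 (p = -7 + 0³ = -7 + 0 = -7)
q = -4 (q = (-1 + 4) - 7 = 3 - 7 = -4)
(45 + (-17 + 9))*q = (45 + (-17 + 9))*(-4) = (45 - 8)*(-4) = 37*(-4) = -148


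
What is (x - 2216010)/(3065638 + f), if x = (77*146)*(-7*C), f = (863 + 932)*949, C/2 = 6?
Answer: -3160338/4769093 ≈ -0.66267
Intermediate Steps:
C = 12 (C = 2*6 = 12)
f = 1703455 (f = 1795*949 = 1703455)
x = -944328 (x = (77*146)*(-7*12) = 11242*(-84) = -944328)
(x - 2216010)/(3065638 + f) = (-944328 - 2216010)/(3065638 + 1703455) = -3160338/4769093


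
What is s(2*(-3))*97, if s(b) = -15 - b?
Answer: -873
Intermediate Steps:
s(2*(-3))*97 = (-15 - 2*(-3))*97 = (-15 - 1*(-6))*97 = (-15 + 6)*97 = -9*97 = -873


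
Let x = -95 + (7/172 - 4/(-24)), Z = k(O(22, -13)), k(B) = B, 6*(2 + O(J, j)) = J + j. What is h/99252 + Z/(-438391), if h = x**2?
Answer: 1048855600735735/11585113682496192 ≈ 0.090535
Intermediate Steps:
O(J, j) = -2 + J/6 + j/6 (O(J, j) = -2 + (J + j)/6 = -2 + (J/6 + j/6) = -2 + J/6 + j/6)
Z = -1/2 (Z = -2 + (1/6)*22 + (1/6)*(-13) = -2 + 11/3 - 13/6 = -1/2 ≈ -0.50000)
x = -48913/516 (x = -95 + (7*(1/172) - 4*(-1/24)) = -95 + (7/172 + 1/6) = -95 + 107/516 = -48913/516 ≈ -94.793)
h = 2392481569/266256 (h = (-48913/516)**2 = 2392481569/266256 ≈ 8985.6)
h/99252 + Z/(-438391) = (2392481569/266256)/99252 - 1/2/(-438391) = (2392481569/266256)*(1/99252) - 1/2*(-1/438391) = 2392481569/26426440512 + 1/876782 = 1048855600735735/11585113682496192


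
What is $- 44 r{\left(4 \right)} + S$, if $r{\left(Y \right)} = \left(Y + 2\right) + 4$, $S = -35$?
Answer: $-475$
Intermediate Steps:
$r{\left(Y \right)} = 6 + Y$ ($r{\left(Y \right)} = \left(2 + Y\right) + 4 = 6 + Y$)
$- 44 r{\left(4 \right)} + S = - 44 \left(6 + 4\right) - 35 = \left(-44\right) 10 - 35 = -440 - 35 = -475$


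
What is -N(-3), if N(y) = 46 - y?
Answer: -49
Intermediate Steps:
-N(-3) = -(46 - 1*(-3)) = -(46 + 3) = -1*49 = -49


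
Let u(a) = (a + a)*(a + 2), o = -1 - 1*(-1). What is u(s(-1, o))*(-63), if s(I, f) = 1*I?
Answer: 126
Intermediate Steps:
o = 0 (o = -1 + 1 = 0)
s(I, f) = I
u(a) = 2*a*(2 + a) (u(a) = (2*a)*(2 + a) = 2*a*(2 + a))
u(s(-1, o))*(-63) = (2*(-1)*(2 - 1))*(-63) = (2*(-1)*1)*(-63) = -2*(-63) = 126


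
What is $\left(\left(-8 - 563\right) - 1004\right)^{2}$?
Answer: $2480625$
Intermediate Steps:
$\left(\left(-8 - 563\right) - 1004\right)^{2} = \left(-571 - 1004\right)^{2} = \left(-1575\right)^{2} = 2480625$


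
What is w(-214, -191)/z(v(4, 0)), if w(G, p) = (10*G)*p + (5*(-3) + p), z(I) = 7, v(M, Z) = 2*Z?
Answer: 58362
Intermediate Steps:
w(G, p) = -15 + p + 10*G*p (w(G, p) = 10*G*p + (-15 + p) = -15 + p + 10*G*p)
w(-214, -191)/z(v(4, 0)) = (-15 - 191 + 10*(-214)*(-191))/7 = (-15 - 191 + 408740)*(1/7) = 408534*(1/7) = 58362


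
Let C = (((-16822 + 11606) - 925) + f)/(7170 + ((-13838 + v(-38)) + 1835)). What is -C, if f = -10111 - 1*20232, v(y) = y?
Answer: -36484/4871 ≈ -7.4900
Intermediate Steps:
f = -30343 (f = -10111 - 20232 = -30343)
C = 36484/4871 (C = (((-16822 + 11606) - 925) - 30343)/(7170 + ((-13838 - 38) + 1835)) = ((-5216 - 925) - 30343)/(7170 + (-13876 + 1835)) = (-6141 - 30343)/(7170 - 12041) = -36484/(-4871) = -36484*(-1/4871) = 36484/4871 ≈ 7.4900)
-C = -1*36484/4871 = -36484/4871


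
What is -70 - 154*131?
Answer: -20244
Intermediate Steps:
-70 - 154*131 = -70 - 20174 = -20244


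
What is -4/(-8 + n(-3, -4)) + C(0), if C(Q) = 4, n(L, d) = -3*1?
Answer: 48/11 ≈ 4.3636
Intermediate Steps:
n(L, d) = -3
-4/(-8 + n(-3, -4)) + C(0) = -4/(-8 - 3) + 4 = -4/(-11) + 4 = -4*(-1/11) + 4 = 4/11 + 4 = 48/11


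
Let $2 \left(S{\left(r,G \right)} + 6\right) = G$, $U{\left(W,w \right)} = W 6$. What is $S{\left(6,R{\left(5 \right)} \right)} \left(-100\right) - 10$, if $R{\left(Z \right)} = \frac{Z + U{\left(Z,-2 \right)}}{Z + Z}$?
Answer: $415$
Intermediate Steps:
$U{\left(W,w \right)} = 6 W$
$R{\left(Z \right)} = \frac{7}{2}$ ($R{\left(Z \right)} = \frac{Z + 6 Z}{Z + Z} = \frac{7 Z}{2 Z} = 7 Z \frac{1}{2 Z} = \frac{7}{2}$)
$S{\left(r,G \right)} = -6 + \frac{G}{2}$
$S{\left(6,R{\left(5 \right)} \right)} \left(-100\right) - 10 = \left(-6 + \frac{1}{2} \cdot \frac{7}{2}\right) \left(-100\right) - 10 = \left(-6 + \frac{7}{4}\right) \left(-100\right) - 10 = \left(- \frac{17}{4}\right) \left(-100\right) - 10 = 425 - 10 = 415$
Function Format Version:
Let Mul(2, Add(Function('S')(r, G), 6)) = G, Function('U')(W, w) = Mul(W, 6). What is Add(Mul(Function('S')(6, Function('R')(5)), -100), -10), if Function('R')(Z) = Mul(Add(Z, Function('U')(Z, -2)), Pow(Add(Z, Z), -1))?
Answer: 415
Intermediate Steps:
Function('U')(W, w) = Mul(6, W)
Function('R')(Z) = Rational(7, 2) (Function('R')(Z) = Mul(Add(Z, Mul(6, Z)), Pow(Add(Z, Z), -1)) = Mul(Mul(7, Z), Pow(Mul(2, Z), -1)) = Mul(Mul(7, Z), Mul(Rational(1, 2), Pow(Z, -1))) = Rational(7, 2))
Function('S')(r, G) = Add(-6, Mul(Rational(1, 2), G))
Add(Mul(Function('S')(6, Function('R')(5)), -100), -10) = Add(Mul(Add(-6, Mul(Rational(1, 2), Rational(7, 2))), -100), -10) = Add(Mul(Add(-6, Rational(7, 4)), -100), -10) = Add(Mul(Rational(-17, 4), -100), -10) = Add(425, -10) = 415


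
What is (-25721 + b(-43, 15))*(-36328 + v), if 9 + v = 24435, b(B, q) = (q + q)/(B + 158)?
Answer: 7040949454/23 ≈ 3.0613e+8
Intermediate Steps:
b(B, q) = 2*q/(158 + B) (b(B, q) = (2*q)/(158 + B) = 2*q/(158 + B))
v = 24426 (v = -9 + 24435 = 24426)
(-25721 + b(-43, 15))*(-36328 + v) = (-25721 + 2*15/(158 - 43))*(-36328 + 24426) = (-25721 + 2*15/115)*(-11902) = (-25721 + 2*15*(1/115))*(-11902) = (-25721 + 6/23)*(-11902) = -591577/23*(-11902) = 7040949454/23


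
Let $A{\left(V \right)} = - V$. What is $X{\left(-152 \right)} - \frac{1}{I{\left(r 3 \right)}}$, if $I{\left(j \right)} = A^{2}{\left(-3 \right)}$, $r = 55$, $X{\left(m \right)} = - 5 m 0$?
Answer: $- \frac{1}{9} \approx -0.11111$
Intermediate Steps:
$X{\left(m \right)} = 0$
$I{\left(j \right)} = 9$ ($I{\left(j \right)} = \left(\left(-1\right) \left(-3\right)\right)^{2} = 3^{2} = 9$)
$X{\left(-152 \right)} - \frac{1}{I{\left(r 3 \right)}} = 0 - \frac{1}{9} = - \frac{1}{9}$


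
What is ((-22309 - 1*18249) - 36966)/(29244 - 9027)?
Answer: -77524/20217 ≈ -3.8346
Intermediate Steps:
((-22309 - 1*18249) - 36966)/(29244 - 9027) = ((-22309 - 18249) - 36966)/20217 = (-40558 - 36966)*(1/20217) = -77524*1/20217 = -77524/20217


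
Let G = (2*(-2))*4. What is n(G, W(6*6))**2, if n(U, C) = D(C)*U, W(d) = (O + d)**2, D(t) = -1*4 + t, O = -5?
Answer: 234457344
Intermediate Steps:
G = -16 (G = -4*4 = -16)
D(t) = -4 + t
W(d) = (-5 + d)**2
n(U, C) = U*(-4 + C) (n(U, C) = (-4 + C)*U = U*(-4 + C))
n(G, W(6*6))**2 = (-16*(-4 + (-5 + 6*6)**2))**2 = (-16*(-4 + (-5 + 36)**2))**2 = (-16*(-4 + 31**2))**2 = (-16*(-4 + 961))**2 = (-16*957)**2 = (-15312)**2 = 234457344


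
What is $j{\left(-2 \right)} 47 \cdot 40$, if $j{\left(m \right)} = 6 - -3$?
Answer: $16920$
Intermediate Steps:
$j{\left(m \right)} = 9$ ($j{\left(m \right)} = 6 + 3 = 9$)
$j{\left(-2 \right)} 47 \cdot 40 = 9 \cdot 47 \cdot 40 = 423 \cdot 40 = 16920$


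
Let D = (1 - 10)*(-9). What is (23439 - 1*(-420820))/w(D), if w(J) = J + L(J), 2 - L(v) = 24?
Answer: 444259/59 ≈ 7529.8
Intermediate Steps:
L(v) = -22 (L(v) = 2 - 1*24 = 2 - 24 = -22)
D = 81 (D = -9*(-9) = 81)
w(J) = -22 + J (w(J) = J - 22 = -22 + J)
(23439 - 1*(-420820))/w(D) = (23439 - 1*(-420820))/(-22 + 81) = (23439 + 420820)/59 = 444259*(1/59) = 444259/59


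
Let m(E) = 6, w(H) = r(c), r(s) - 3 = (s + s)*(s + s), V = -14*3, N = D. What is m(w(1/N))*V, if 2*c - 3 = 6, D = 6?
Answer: -252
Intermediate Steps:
c = 9/2 (c = 3/2 + (½)*6 = 3/2 + 3 = 9/2 ≈ 4.5000)
N = 6
V = -42
r(s) = 3 + 4*s² (r(s) = 3 + (s + s)*(s + s) = 3 + (2*s)*(2*s) = 3 + 4*s²)
w(H) = 84 (w(H) = 3 + 4*(9/2)² = 3 + 4*(81/4) = 3 + 81 = 84)
m(w(1/N))*V = 6*(-42) = -252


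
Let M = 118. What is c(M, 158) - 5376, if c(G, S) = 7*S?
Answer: -4270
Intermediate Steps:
c(M, 158) - 5376 = 7*158 - 5376 = 1106 - 5376 = -4270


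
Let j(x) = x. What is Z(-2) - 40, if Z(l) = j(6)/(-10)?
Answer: -203/5 ≈ -40.600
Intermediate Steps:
Z(l) = -⅗ (Z(l) = 6/(-10) = 6*(-⅒) = -⅗)
Z(-2) - 40 = -⅗ - 40 = -203/5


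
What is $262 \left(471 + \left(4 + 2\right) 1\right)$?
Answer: $124974$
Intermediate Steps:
$262 \left(471 + \left(4 + 2\right) 1\right) = 262 \left(471 + 6 \cdot 1\right) = 262 \left(471 + 6\right) = 262 \cdot 477 = 124974$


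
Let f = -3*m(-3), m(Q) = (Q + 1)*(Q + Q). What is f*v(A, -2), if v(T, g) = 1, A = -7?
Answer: -36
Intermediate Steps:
m(Q) = 2*Q*(1 + Q) (m(Q) = (1 + Q)*(2*Q) = 2*Q*(1 + Q))
f = -36 (f = -6*(-3)*(1 - 3) = -6*(-3)*(-2) = -3*12 = -36)
f*v(A, -2) = -36*1 = -36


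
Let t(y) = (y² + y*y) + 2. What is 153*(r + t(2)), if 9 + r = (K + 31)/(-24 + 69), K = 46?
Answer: 2074/5 ≈ 414.80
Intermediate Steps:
r = -328/45 (r = -9 + (46 + 31)/(-24 + 69) = -9 + 77/45 = -328/45 ≈ -7.2889)
t(y) = 2 + 2*y² (t(y) = (y² + y²) + 2 = 2*y² + 2 = 2 + 2*y²)
153*(r + t(2)) = 153*(-328/45 + (2 + 2*2²)) = 153*(-328/45 + (2 + 2*4)) = 153*(-328/45 + (2 + 8)) = 153*(-328/45 + 10) = 153*(122/45) = 2074/5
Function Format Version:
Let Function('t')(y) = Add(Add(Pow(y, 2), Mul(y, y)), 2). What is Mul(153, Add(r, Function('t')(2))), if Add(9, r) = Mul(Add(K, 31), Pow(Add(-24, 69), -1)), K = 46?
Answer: Rational(2074, 5) ≈ 414.80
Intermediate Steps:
r = Rational(-328, 45) (r = Add(-9, Mul(Add(46, 31), Pow(Add(-24, 69), -1))) = Add(-9, Mul(77, Pow(45, -1))) = Add(-9, Mul(77, Rational(1, 45))) = Add(-9, Rational(77, 45)) = Rational(-328, 45) ≈ -7.2889)
Function('t')(y) = Add(2, Mul(2, Pow(y, 2))) (Function('t')(y) = Add(Add(Pow(y, 2), Pow(y, 2)), 2) = Add(Mul(2, Pow(y, 2)), 2) = Add(2, Mul(2, Pow(y, 2))))
Mul(153, Add(r, Function('t')(2))) = Mul(153, Add(Rational(-328, 45), Add(2, Mul(2, Pow(2, 2))))) = Mul(153, Add(Rational(-328, 45), Add(2, Mul(2, 4)))) = Mul(153, Add(Rational(-328, 45), Add(2, 8))) = Mul(153, Add(Rational(-328, 45), 10)) = Mul(153, Rational(122, 45)) = Rational(2074, 5)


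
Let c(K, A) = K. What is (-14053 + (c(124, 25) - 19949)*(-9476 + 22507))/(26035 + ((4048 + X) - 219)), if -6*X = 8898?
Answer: -258353628/28381 ≈ -9103.0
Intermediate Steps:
X = -1483 (X = -⅙*8898 = -1483)
(-14053 + (c(124, 25) - 19949)*(-9476 + 22507))/(26035 + ((4048 + X) - 219)) = (-14053 + (124 - 19949)*(-9476 + 22507))/(26035 + ((4048 - 1483) - 219)) = (-14053 - 19825*13031)/(26035 + (2565 - 219)) = (-14053 - 258339575)/(26035 + 2346) = -258353628/28381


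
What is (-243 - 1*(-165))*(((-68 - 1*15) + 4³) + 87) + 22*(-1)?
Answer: -5326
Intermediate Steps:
(-243 - 1*(-165))*(((-68 - 1*15) + 4³) + 87) + 22*(-1) = (-243 + 165)*(((-68 - 15) + 64) + 87) - 22 = -78*((-83 + 64) + 87) - 22 = -78*(-19 + 87) - 22 = -78*68 - 22 = -5304 - 22 = -5326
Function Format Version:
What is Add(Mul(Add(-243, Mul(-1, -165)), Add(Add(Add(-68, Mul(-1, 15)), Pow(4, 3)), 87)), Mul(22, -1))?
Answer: -5326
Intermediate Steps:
Add(Mul(Add(-243, Mul(-1, -165)), Add(Add(Add(-68, Mul(-1, 15)), Pow(4, 3)), 87)), Mul(22, -1)) = Add(Mul(Add(-243, 165), Add(Add(Add(-68, -15), 64), 87)), -22) = Add(Mul(-78, Add(Add(-83, 64), 87)), -22) = Add(Mul(-78, Add(-19, 87)), -22) = Add(Mul(-78, 68), -22) = Add(-5304, -22) = -5326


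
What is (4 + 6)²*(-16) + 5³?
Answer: -1475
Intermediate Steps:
(4 + 6)²*(-16) + 5³ = 10²*(-16) + 125 = 100*(-16) + 125 = -1600 + 125 = -1475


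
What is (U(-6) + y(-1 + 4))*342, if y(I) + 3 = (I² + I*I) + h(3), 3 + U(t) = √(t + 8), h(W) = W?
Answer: 5130 + 342*√2 ≈ 5613.7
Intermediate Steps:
U(t) = -3 + √(8 + t) (U(t) = -3 + √(t + 8) = -3 + √(8 + t))
y(I) = 2*I² (y(I) = -3 + ((I² + I*I) + 3) = -3 + ((I² + I²) + 3) = -3 + (2*I² + 3) = -3 + (3 + 2*I²) = 2*I²)
(U(-6) + y(-1 + 4))*342 = ((-3 + √(8 - 6)) + 2*(-1 + 4)²)*342 = ((-3 + √2) + 2*3²)*342 = ((-3 + √2) + 2*9)*342 = ((-3 + √2) + 18)*342 = (15 + √2)*342 = 5130 + 342*√2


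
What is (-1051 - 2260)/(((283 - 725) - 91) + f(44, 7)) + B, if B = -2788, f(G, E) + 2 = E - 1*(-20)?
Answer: -1412993/508 ≈ -2781.5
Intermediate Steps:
f(G, E) = 18 + E (f(G, E) = -2 + (E - 1*(-20)) = -2 + (E + 20) = -2 + (20 + E) = 18 + E)
(-1051 - 2260)/(((283 - 725) - 91) + f(44, 7)) + B = (-1051 - 2260)/(((283 - 725) - 91) + (18 + 7)) - 2788 = -3311/((-442 - 91) + 25) - 2788 = -3311/(-533 + 25) - 2788 = -3311/(-508) - 2788 = -3311*(-1/508) - 2788 = 3311/508 - 2788 = -1412993/508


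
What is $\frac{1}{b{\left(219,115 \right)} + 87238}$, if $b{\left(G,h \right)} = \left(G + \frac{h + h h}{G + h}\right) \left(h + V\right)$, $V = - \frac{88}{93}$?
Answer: $\frac{15531}{1813571879} \approx 8.5638 \cdot 10^{-6}$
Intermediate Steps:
$V = - \frac{88}{93}$ ($V = \left(-88\right) \frac{1}{93} = - \frac{88}{93} \approx -0.94624$)
$b{\left(G,h \right)} = \left(- \frac{88}{93} + h\right) \left(G + \frac{h + h^{2}}{G + h}\right)$ ($b{\left(G,h \right)} = \left(G + \frac{h + h h}{G + h}\right) \left(h - \frac{88}{93}\right) = \left(G + \frac{h + h^{2}}{G + h}\right) \left(- \frac{88}{93} + h\right) = \left(- \frac{88}{93} + h\right) \left(G + \frac{h + h^{2}}{G + h}\right)$)
$\frac{1}{b{\left(219,115 \right)} + 87238} = \frac{1}{\frac{115^{3} - \frac{10120}{93} - \frac{88 \cdot 219^{2}}{93} + \frac{5 \cdot 115^{2}}{93} + 219 \cdot 115^{2} + 115 \cdot 219^{2} - \frac{6424}{31} \cdot 115}{219 + 115} + 87238} = \frac{1}{\frac{1520875 - \frac{10120}{93} - \frac{1406856}{31} + \frac{5}{93} \cdot 13225 + 219 \cdot 13225 + 115 \cdot 47961 - \frac{738760}{31}}{334} + 87238} = \frac{1}{\frac{1520875 - \frac{10120}{93} - \frac{1406856}{31} + \frac{66125}{93} + 2896275 + 5515515 - \frac{738760}{31}}{334} + 87238} = \frac{1}{\frac{1}{334} \cdot \frac{917357002}{93} + 87238} = \frac{1}{\frac{458678501}{15531} + 87238} = \frac{1}{\frac{1813571879}{15531}} = \frac{15531}{1813571879}$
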